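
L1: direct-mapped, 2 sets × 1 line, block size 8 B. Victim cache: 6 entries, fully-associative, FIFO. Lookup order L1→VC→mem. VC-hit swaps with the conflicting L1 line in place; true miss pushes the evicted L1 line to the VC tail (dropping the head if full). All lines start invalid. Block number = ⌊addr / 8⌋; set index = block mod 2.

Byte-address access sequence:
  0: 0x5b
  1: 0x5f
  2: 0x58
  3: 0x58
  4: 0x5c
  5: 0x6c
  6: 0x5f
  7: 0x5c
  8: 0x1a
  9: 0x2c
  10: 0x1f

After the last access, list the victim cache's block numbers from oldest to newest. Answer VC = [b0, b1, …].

0: 0x5b (blk 11, set 1) → MISS  vc=[]
1: 0x5f (blk 11, set 1) → L1-HIT  vc=[]
2: 0x58 (blk 11, set 1) → L1-HIT  vc=[]
3: 0x58 (blk 11, set 1) → L1-HIT  vc=[]
4: 0x5c (blk 11, set 1) → L1-HIT  vc=[]
5: 0x6c (blk 13, set 1) → MISS  vc=[11]
6: 0x5f (blk 11, set 1) → VC-HIT  vc=[13]
7: 0x5c (blk 11, set 1) → L1-HIT  vc=[13]
8: 0x1a (blk 3, set 1) → MISS  vc=[13, 11]
9: 0x2c (blk 5, set 1) → MISS  vc=[13, 11, 3]
10: 0x1f (blk 3, set 1) → VC-HIT  vc=[13, 11, 5]

VC = [13, 11, 5]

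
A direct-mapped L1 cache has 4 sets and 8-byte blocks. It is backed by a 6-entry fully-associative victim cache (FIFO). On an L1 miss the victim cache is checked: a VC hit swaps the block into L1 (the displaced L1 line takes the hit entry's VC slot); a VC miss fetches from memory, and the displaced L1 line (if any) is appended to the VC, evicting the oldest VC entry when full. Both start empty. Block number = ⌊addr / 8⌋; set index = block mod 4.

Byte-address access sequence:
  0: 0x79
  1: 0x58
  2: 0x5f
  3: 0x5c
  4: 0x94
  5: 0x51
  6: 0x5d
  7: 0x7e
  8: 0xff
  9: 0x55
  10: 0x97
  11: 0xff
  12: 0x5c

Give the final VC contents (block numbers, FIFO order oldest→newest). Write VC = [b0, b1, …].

VC = [31, 10, 15]

0: 0x79 (blk 15, set 3) → MISS  vc=[]
1: 0x58 (blk 11, set 3) → MISS  vc=[15]
2: 0x5f (blk 11, set 3) → L1-HIT  vc=[15]
3: 0x5c (blk 11, set 3) → L1-HIT  vc=[15]
4: 0x94 (blk 18, set 2) → MISS  vc=[15]
5: 0x51 (blk 10, set 2) → MISS  vc=[15, 18]
6: 0x5d (blk 11, set 3) → L1-HIT  vc=[15, 18]
7: 0x7e (blk 15, set 3) → VC-HIT  vc=[11, 18]
8: 0xff (blk 31, set 3) → MISS  vc=[11, 18, 15]
9: 0x55 (blk 10, set 2) → L1-HIT  vc=[11, 18, 15]
10: 0x97 (blk 18, set 2) → VC-HIT  vc=[11, 10, 15]
11: 0xff (blk 31, set 3) → L1-HIT  vc=[11, 10, 15]
12: 0x5c (blk 11, set 3) → VC-HIT  vc=[31, 10, 15]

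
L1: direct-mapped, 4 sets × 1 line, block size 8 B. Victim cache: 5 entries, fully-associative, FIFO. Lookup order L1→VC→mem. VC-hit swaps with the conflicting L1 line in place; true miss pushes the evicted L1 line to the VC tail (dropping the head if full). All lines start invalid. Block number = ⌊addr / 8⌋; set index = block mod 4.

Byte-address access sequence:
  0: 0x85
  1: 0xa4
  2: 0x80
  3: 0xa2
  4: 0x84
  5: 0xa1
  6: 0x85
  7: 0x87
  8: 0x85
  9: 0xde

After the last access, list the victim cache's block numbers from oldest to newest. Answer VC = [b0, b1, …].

VC = [20]

#0 0x85→b16/s0 MISS; vc=[]
#1 0xa4→b20/s0 MISS; vc=[16]
#2 0x80→b16/s0 VC-HIT; vc=[20]
#3 0xa2→b20/s0 VC-HIT; vc=[16]
#4 0x84→b16/s0 VC-HIT; vc=[20]
#5 0xa1→b20/s0 VC-HIT; vc=[16]
#6 0x85→b16/s0 VC-HIT; vc=[20]
#7 0x87→b16/s0 L1-HIT; vc=[20]
#8 0x85→b16/s0 L1-HIT; vc=[20]
#9 0xde→b27/s3 MISS; vc=[20]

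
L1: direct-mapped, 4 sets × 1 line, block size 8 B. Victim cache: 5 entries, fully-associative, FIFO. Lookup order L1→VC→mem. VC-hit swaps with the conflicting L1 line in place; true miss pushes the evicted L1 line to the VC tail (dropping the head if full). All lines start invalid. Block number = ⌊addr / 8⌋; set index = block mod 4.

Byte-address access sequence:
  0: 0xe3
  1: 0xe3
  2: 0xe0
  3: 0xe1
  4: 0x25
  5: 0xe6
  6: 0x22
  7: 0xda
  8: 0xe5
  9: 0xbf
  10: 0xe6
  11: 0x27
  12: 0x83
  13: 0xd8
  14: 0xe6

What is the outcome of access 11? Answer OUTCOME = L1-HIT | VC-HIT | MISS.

OUTCOME = VC-HIT

0: 0xe3 (blk 28, set 0) → MISS  vc=[]
1: 0xe3 (blk 28, set 0) → L1-HIT  vc=[]
2: 0xe0 (blk 28, set 0) → L1-HIT  vc=[]
3: 0xe1 (blk 28, set 0) → L1-HIT  vc=[]
4: 0x25 (blk 4, set 0) → MISS  vc=[28]
5: 0xe6 (blk 28, set 0) → VC-HIT  vc=[4]
6: 0x22 (blk 4, set 0) → VC-HIT  vc=[28]
7: 0xda (blk 27, set 3) → MISS  vc=[28]
8: 0xe5 (blk 28, set 0) → VC-HIT  vc=[4]
9: 0xbf (blk 23, set 3) → MISS  vc=[4, 27]
10: 0xe6 (blk 28, set 0) → L1-HIT  vc=[4, 27]
11: 0x27 (blk 4, set 0) → VC-HIT  vc=[28, 27]
12: 0x83 (blk 16, set 0) → MISS  vc=[28, 27, 4]
13: 0xd8 (blk 27, set 3) → VC-HIT  vc=[28, 23, 4]
14: 0xe6 (blk 28, set 0) → VC-HIT  vc=[16, 23, 4]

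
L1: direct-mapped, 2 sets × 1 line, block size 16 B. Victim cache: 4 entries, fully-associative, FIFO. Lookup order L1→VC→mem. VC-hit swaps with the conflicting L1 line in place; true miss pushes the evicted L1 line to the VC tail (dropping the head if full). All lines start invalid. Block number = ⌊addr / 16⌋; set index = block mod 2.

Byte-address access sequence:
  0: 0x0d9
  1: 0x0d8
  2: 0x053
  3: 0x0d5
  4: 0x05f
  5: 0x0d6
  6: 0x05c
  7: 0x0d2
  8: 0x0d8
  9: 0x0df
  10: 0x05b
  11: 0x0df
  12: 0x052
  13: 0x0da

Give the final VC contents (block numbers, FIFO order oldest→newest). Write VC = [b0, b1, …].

#0 0xd9→b13/s1 MISS; vc=[]
#1 0xd8→b13/s1 L1-HIT; vc=[]
#2 0x53→b5/s1 MISS; vc=[13]
#3 0xd5→b13/s1 VC-HIT; vc=[5]
#4 0x5f→b5/s1 VC-HIT; vc=[13]
#5 0xd6→b13/s1 VC-HIT; vc=[5]
#6 0x5c→b5/s1 VC-HIT; vc=[13]
#7 0xd2→b13/s1 VC-HIT; vc=[5]
#8 0xd8→b13/s1 L1-HIT; vc=[5]
#9 0xdf→b13/s1 L1-HIT; vc=[5]
#10 0x5b→b5/s1 VC-HIT; vc=[13]
#11 0xdf→b13/s1 VC-HIT; vc=[5]
#12 0x52→b5/s1 VC-HIT; vc=[13]
#13 0xda→b13/s1 VC-HIT; vc=[5]

VC = [5]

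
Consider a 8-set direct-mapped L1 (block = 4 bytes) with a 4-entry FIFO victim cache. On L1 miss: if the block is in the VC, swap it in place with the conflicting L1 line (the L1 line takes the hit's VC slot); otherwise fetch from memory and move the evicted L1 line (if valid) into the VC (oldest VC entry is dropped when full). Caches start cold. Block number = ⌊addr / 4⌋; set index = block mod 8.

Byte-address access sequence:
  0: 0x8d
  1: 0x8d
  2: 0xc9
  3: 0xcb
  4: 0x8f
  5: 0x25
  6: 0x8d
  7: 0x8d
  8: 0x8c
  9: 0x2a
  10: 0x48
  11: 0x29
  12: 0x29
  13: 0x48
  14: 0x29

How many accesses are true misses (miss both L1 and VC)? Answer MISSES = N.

  [0] addr=0x8d blk=35 s=3: MISS | VC []
  [1] addr=0x8d blk=35 s=3: L1-HIT | VC []
  [2] addr=0xc9 blk=50 s=2: MISS | VC []
  [3] addr=0xcb blk=50 s=2: L1-HIT | VC []
  [4] addr=0x8f blk=35 s=3: L1-HIT | VC []
  [5] addr=0x25 blk=9 s=1: MISS | VC []
  [6] addr=0x8d blk=35 s=3: L1-HIT | VC []
  [7] addr=0x8d blk=35 s=3: L1-HIT | VC []
  [8] addr=0x8c blk=35 s=3: L1-HIT | VC []
  [9] addr=0x2a blk=10 s=2: MISS | VC [50]
  [10] addr=0x48 blk=18 s=2: MISS | VC [50, 10]
  [11] addr=0x29 blk=10 s=2: VC-HIT | VC [50, 18]
  [12] addr=0x29 blk=10 s=2: L1-HIT | VC [50, 18]
  [13] addr=0x48 blk=18 s=2: VC-HIT | VC [50, 10]
  [14] addr=0x29 blk=10 s=2: VC-HIT | VC [50, 18]

MISSES = 5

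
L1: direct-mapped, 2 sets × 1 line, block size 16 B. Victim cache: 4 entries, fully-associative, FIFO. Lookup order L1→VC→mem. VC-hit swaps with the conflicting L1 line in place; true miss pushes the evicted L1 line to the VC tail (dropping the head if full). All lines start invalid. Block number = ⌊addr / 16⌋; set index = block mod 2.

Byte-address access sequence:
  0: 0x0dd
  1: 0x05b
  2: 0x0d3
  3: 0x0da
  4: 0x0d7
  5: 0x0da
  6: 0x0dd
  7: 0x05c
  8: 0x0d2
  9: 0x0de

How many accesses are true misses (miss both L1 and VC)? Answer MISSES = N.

MISSES = 2

  [0] addr=0xdd blk=13 s=1: MISS | VC []
  [1] addr=0x5b blk=5 s=1: MISS | VC [13]
  [2] addr=0xd3 blk=13 s=1: VC-HIT | VC [5]
  [3] addr=0xda blk=13 s=1: L1-HIT | VC [5]
  [4] addr=0xd7 blk=13 s=1: L1-HIT | VC [5]
  [5] addr=0xda blk=13 s=1: L1-HIT | VC [5]
  [6] addr=0xdd blk=13 s=1: L1-HIT | VC [5]
  [7] addr=0x5c blk=5 s=1: VC-HIT | VC [13]
  [8] addr=0xd2 blk=13 s=1: VC-HIT | VC [5]
  [9] addr=0xde blk=13 s=1: L1-HIT | VC [5]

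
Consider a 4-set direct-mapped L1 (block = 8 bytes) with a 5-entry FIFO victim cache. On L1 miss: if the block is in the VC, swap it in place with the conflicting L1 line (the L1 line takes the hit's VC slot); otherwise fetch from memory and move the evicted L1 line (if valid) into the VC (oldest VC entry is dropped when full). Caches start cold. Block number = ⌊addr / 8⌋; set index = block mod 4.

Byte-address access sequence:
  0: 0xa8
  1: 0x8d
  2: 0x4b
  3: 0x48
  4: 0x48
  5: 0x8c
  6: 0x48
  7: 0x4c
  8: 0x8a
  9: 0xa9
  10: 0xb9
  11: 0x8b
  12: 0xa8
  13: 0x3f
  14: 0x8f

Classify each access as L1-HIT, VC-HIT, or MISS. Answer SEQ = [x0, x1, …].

SEQ = [MISS, MISS, MISS, L1-HIT, L1-HIT, VC-HIT, VC-HIT, L1-HIT, VC-HIT, VC-HIT, MISS, VC-HIT, VC-HIT, MISS, VC-HIT]

  [0] addr=0xa8 blk=21 s=1: MISS | VC []
  [1] addr=0x8d blk=17 s=1: MISS | VC [21]
  [2] addr=0x4b blk=9 s=1: MISS | VC [21, 17]
  [3] addr=0x48 blk=9 s=1: L1-HIT | VC [21, 17]
  [4] addr=0x48 blk=9 s=1: L1-HIT | VC [21, 17]
  [5] addr=0x8c blk=17 s=1: VC-HIT | VC [21, 9]
  [6] addr=0x48 blk=9 s=1: VC-HIT | VC [21, 17]
  [7] addr=0x4c blk=9 s=1: L1-HIT | VC [21, 17]
  [8] addr=0x8a blk=17 s=1: VC-HIT | VC [21, 9]
  [9] addr=0xa9 blk=21 s=1: VC-HIT | VC [17, 9]
  [10] addr=0xb9 blk=23 s=3: MISS | VC [17, 9]
  [11] addr=0x8b blk=17 s=1: VC-HIT | VC [21, 9]
  [12] addr=0xa8 blk=21 s=1: VC-HIT | VC [17, 9]
  [13] addr=0x3f blk=7 s=3: MISS | VC [17, 9, 23]
  [14] addr=0x8f blk=17 s=1: VC-HIT | VC [21, 9, 23]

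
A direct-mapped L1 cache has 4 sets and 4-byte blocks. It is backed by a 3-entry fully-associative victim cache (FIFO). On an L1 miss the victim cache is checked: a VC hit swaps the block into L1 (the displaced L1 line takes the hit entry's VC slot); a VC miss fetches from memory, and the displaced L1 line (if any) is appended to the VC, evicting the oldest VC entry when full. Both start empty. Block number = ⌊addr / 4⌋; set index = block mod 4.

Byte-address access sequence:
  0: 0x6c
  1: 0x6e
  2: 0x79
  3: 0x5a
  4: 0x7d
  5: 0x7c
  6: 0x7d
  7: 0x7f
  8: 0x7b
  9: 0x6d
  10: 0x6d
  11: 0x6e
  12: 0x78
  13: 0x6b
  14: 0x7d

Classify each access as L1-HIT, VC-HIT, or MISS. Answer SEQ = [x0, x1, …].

SEQ = [MISS, L1-HIT, MISS, MISS, MISS, L1-HIT, L1-HIT, L1-HIT, VC-HIT, VC-HIT, L1-HIT, L1-HIT, L1-HIT, MISS, VC-HIT]

0: 0x6c (blk 27, set 3) → MISS  vc=[]
1: 0x6e (blk 27, set 3) → L1-HIT  vc=[]
2: 0x79 (blk 30, set 2) → MISS  vc=[]
3: 0x5a (blk 22, set 2) → MISS  vc=[30]
4: 0x7d (blk 31, set 3) → MISS  vc=[30, 27]
5: 0x7c (blk 31, set 3) → L1-HIT  vc=[30, 27]
6: 0x7d (blk 31, set 3) → L1-HIT  vc=[30, 27]
7: 0x7f (blk 31, set 3) → L1-HIT  vc=[30, 27]
8: 0x7b (blk 30, set 2) → VC-HIT  vc=[22, 27]
9: 0x6d (blk 27, set 3) → VC-HIT  vc=[22, 31]
10: 0x6d (blk 27, set 3) → L1-HIT  vc=[22, 31]
11: 0x6e (blk 27, set 3) → L1-HIT  vc=[22, 31]
12: 0x78 (blk 30, set 2) → L1-HIT  vc=[22, 31]
13: 0x6b (blk 26, set 2) → MISS  vc=[22, 31, 30]
14: 0x7d (blk 31, set 3) → VC-HIT  vc=[22, 27, 30]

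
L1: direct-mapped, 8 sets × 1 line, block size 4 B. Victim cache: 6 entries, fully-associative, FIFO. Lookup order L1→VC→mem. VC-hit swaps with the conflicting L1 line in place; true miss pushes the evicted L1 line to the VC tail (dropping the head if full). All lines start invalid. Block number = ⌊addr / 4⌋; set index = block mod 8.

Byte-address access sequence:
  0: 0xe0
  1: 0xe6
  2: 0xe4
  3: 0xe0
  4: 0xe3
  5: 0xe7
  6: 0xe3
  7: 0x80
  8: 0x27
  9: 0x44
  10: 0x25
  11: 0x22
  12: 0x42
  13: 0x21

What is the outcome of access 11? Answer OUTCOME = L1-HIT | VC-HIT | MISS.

OUTCOME = MISS

#0 0xe0→b56/s0 MISS; vc=[]
#1 0xe6→b57/s1 MISS; vc=[]
#2 0xe4→b57/s1 L1-HIT; vc=[]
#3 0xe0→b56/s0 L1-HIT; vc=[]
#4 0xe3→b56/s0 L1-HIT; vc=[]
#5 0xe7→b57/s1 L1-HIT; vc=[]
#6 0xe3→b56/s0 L1-HIT; vc=[]
#7 0x80→b32/s0 MISS; vc=[56]
#8 0x27→b9/s1 MISS; vc=[56,57]
#9 0x44→b17/s1 MISS; vc=[56,57,9]
#10 0x25→b9/s1 VC-HIT; vc=[56,57,17]
#11 0x22→b8/s0 MISS; vc=[56,57,17,32]
#12 0x42→b16/s0 MISS; vc=[56,57,17,32,8]
#13 0x21→b8/s0 VC-HIT; vc=[56,57,17,32,16]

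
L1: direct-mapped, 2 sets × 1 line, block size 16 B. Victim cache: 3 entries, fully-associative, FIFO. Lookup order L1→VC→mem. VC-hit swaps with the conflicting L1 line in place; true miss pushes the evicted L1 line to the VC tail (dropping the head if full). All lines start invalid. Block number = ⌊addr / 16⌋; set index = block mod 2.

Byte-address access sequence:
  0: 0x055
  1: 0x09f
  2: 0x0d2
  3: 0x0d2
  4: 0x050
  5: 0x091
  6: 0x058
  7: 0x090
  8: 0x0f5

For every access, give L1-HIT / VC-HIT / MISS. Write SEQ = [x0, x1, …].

0: 0x55 (blk 5, set 1) → MISS  vc=[]
1: 0x9f (blk 9, set 1) → MISS  vc=[5]
2: 0xd2 (blk 13, set 1) → MISS  vc=[5, 9]
3: 0xd2 (blk 13, set 1) → L1-HIT  vc=[5, 9]
4: 0x50 (blk 5, set 1) → VC-HIT  vc=[13, 9]
5: 0x91 (blk 9, set 1) → VC-HIT  vc=[13, 5]
6: 0x58 (blk 5, set 1) → VC-HIT  vc=[13, 9]
7: 0x90 (blk 9, set 1) → VC-HIT  vc=[13, 5]
8: 0xf5 (blk 15, set 1) → MISS  vc=[13, 5, 9]

SEQ = [MISS, MISS, MISS, L1-HIT, VC-HIT, VC-HIT, VC-HIT, VC-HIT, MISS]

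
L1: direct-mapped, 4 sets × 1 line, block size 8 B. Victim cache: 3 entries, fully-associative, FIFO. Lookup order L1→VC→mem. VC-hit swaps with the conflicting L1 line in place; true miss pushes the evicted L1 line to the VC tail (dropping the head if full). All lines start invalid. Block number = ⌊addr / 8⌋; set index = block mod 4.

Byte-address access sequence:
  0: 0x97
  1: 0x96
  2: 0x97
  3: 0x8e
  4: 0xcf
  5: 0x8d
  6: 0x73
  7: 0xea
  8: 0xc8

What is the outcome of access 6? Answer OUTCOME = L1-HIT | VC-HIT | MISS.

OUTCOME = MISS

0: 0x97 (blk 18, set 2) → MISS  vc=[]
1: 0x96 (blk 18, set 2) → L1-HIT  vc=[]
2: 0x97 (blk 18, set 2) → L1-HIT  vc=[]
3: 0x8e (blk 17, set 1) → MISS  vc=[]
4: 0xcf (blk 25, set 1) → MISS  vc=[17]
5: 0x8d (blk 17, set 1) → VC-HIT  vc=[25]
6: 0x73 (blk 14, set 2) → MISS  vc=[25, 18]
7: 0xea (blk 29, set 1) → MISS  vc=[25, 18, 17]
8: 0xc8 (blk 25, set 1) → VC-HIT  vc=[29, 18, 17]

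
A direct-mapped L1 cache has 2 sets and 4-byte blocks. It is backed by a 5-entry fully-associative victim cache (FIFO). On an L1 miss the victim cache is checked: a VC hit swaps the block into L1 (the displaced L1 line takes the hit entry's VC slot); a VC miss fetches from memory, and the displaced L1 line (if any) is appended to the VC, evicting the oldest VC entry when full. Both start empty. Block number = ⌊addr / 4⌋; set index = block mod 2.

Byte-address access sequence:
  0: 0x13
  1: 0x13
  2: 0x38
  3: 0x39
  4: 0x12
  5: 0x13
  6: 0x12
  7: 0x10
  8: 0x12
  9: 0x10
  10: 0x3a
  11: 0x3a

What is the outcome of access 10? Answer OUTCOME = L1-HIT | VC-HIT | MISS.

OUTCOME = VC-HIT

  [0] addr=0x13 blk=4 s=0: MISS | VC []
  [1] addr=0x13 blk=4 s=0: L1-HIT | VC []
  [2] addr=0x38 blk=14 s=0: MISS | VC [4]
  [3] addr=0x39 blk=14 s=0: L1-HIT | VC [4]
  [4] addr=0x12 blk=4 s=0: VC-HIT | VC [14]
  [5] addr=0x13 blk=4 s=0: L1-HIT | VC [14]
  [6] addr=0x12 blk=4 s=0: L1-HIT | VC [14]
  [7] addr=0x10 blk=4 s=0: L1-HIT | VC [14]
  [8] addr=0x12 blk=4 s=0: L1-HIT | VC [14]
  [9] addr=0x10 blk=4 s=0: L1-HIT | VC [14]
  [10] addr=0x3a blk=14 s=0: VC-HIT | VC [4]
  [11] addr=0x3a blk=14 s=0: L1-HIT | VC [4]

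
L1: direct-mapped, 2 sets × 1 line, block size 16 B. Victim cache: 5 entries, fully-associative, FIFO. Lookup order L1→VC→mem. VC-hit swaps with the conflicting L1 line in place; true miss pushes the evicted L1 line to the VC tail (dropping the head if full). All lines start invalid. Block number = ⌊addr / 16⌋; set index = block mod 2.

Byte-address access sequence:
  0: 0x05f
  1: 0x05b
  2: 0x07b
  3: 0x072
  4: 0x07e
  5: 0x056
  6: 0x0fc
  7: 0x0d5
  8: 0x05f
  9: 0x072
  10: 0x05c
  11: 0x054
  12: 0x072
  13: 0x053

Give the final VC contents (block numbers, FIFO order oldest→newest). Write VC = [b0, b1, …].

VC = [7, 13, 15]

#0 0x5f→b5/s1 MISS; vc=[]
#1 0x5b→b5/s1 L1-HIT; vc=[]
#2 0x7b→b7/s1 MISS; vc=[5]
#3 0x72→b7/s1 L1-HIT; vc=[5]
#4 0x7e→b7/s1 L1-HIT; vc=[5]
#5 0x56→b5/s1 VC-HIT; vc=[7]
#6 0xfc→b15/s1 MISS; vc=[7,5]
#7 0xd5→b13/s1 MISS; vc=[7,5,15]
#8 0x5f→b5/s1 VC-HIT; vc=[7,13,15]
#9 0x72→b7/s1 VC-HIT; vc=[5,13,15]
#10 0x5c→b5/s1 VC-HIT; vc=[7,13,15]
#11 0x54→b5/s1 L1-HIT; vc=[7,13,15]
#12 0x72→b7/s1 VC-HIT; vc=[5,13,15]
#13 0x53→b5/s1 VC-HIT; vc=[7,13,15]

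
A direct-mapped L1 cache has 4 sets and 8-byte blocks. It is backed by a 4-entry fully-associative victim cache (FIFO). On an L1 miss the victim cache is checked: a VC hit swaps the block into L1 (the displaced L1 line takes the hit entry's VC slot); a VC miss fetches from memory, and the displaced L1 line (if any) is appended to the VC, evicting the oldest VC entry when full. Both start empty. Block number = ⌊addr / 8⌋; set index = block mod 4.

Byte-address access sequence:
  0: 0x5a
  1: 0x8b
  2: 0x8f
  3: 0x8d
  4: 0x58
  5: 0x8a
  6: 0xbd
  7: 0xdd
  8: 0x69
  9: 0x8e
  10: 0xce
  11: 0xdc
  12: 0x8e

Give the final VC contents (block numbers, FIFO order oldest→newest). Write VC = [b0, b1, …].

#0 0x5a→b11/s3 MISS; vc=[]
#1 0x8b→b17/s1 MISS; vc=[]
#2 0x8f→b17/s1 L1-HIT; vc=[]
#3 0x8d→b17/s1 L1-HIT; vc=[]
#4 0x58→b11/s3 L1-HIT; vc=[]
#5 0x8a→b17/s1 L1-HIT; vc=[]
#6 0xbd→b23/s3 MISS; vc=[11]
#7 0xdd→b27/s3 MISS; vc=[11,23]
#8 0x69→b13/s1 MISS; vc=[11,23,17]
#9 0x8e→b17/s1 VC-HIT; vc=[11,23,13]
#10 0xce→b25/s1 MISS; vc=[11,23,13,17]
#11 0xdc→b27/s3 L1-HIT; vc=[11,23,13,17]
#12 0x8e→b17/s1 VC-HIT; vc=[11,23,13,25]

VC = [11, 23, 13, 25]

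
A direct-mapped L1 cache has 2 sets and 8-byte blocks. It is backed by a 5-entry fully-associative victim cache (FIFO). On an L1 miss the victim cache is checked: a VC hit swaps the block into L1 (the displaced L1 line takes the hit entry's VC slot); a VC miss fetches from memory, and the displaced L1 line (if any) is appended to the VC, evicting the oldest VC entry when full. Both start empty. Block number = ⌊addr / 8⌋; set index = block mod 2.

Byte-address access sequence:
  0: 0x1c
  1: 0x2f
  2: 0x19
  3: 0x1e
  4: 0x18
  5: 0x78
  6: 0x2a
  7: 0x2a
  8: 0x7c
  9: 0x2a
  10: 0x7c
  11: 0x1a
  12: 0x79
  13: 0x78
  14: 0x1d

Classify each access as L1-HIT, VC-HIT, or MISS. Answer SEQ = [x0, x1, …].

#0 0x1c→b3/s1 MISS; vc=[]
#1 0x2f→b5/s1 MISS; vc=[3]
#2 0x19→b3/s1 VC-HIT; vc=[5]
#3 0x1e→b3/s1 L1-HIT; vc=[5]
#4 0x18→b3/s1 L1-HIT; vc=[5]
#5 0x78→b15/s1 MISS; vc=[5,3]
#6 0x2a→b5/s1 VC-HIT; vc=[15,3]
#7 0x2a→b5/s1 L1-HIT; vc=[15,3]
#8 0x7c→b15/s1 VC-HIT; vc=[5,3]
#9 0x2a→b5/s1 VC-HIT; vc=[15,3]
#10 0x7c→b15/s1 VC-HIT; vc=[5,3]
#11 0x1a→b3/s1 VC-HIT; vc=[5,15]
#12 0x79→b15/s1 VC-HIT; vc=[5,3]
#13 0x78→b15/s1 L1-HIT; vc=[5,3]
#14 0x1d→b3/s1 VC-HIT; vc=[5,15]

SEQ = [MISS, MISS, VC-HIT, L1-HIT, L1-HIT, MISS, VC-HIT, L1-HIT, VC-HIT, VC-HIT, VC-HIT, VC-HIT, VC-HIT, L1-HIT, VC-HIT]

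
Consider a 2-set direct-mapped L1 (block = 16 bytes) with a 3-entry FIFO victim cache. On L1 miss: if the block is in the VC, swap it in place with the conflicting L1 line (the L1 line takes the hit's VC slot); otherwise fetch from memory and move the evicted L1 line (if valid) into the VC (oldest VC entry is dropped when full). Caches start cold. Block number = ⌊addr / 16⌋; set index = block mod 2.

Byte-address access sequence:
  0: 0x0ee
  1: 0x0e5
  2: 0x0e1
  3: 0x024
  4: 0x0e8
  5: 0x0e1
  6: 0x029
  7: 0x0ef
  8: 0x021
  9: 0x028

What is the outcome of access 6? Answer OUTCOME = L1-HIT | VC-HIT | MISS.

0: 0xee (blk 14, set 0) → MISS  vc=[]
1: 0xe5 (blk 14, set 0) → L1-HIT  vc=[]
2: 0xe1 (blk 14, set 0) → L1-HIT  vc=[]
3: 0x24 (blk 2, set 0) → MISS  vc=[14]
4: 0xe8 (blk 14, set 0) → VC-HIT  vc=[2]
5: 0xe1 (blk 14, set 0) → L1-HIT  vc=[2]
6: 0x29 (blk 2, set 0) → VC-HIT  vc=[14]
7: 0xef (blk 14, set 0) → VC-HIT  vc=[2]
8: 0x21 (blk 2, set 0) → VC-HIT  vc=[14]
9: 0x28 (blk 2, set 0) → L1-HIT  vc=[14]

OUTCOME = VC-HIT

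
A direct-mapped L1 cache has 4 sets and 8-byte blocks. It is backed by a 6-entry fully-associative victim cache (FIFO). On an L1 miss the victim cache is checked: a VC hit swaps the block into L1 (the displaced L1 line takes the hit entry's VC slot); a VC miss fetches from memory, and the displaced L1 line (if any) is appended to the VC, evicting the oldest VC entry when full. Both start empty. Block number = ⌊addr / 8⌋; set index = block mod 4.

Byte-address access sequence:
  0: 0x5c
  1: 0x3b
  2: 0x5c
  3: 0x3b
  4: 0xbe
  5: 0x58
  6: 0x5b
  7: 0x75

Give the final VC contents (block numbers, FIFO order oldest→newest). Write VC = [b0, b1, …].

VC = [23, 7]

  [0] addr=0x5c blk=11 s=3: MISS | VC []
  [1] addr=0x3b blk=7 s=3: MISS | VC [11]
  [2] addr=0x5c blk=11 s=3: VC-HIT | VC [7]
  [3] addr=0x3b blk=7 s=3: VC-HIT | VC [11]
  [4] addr=0xbe blk=23 s=3: MISS | VC [11, 7]
  [5] addr=0x58 blk=11 s=3: VC-HIT | VC [23, 7]
  [6] addr=0x5b blk=11 s=3: L1-HIT | VC [23, 7]
  [7] addr=0x75 blk=14 s=2: MISS | VC [23, 7]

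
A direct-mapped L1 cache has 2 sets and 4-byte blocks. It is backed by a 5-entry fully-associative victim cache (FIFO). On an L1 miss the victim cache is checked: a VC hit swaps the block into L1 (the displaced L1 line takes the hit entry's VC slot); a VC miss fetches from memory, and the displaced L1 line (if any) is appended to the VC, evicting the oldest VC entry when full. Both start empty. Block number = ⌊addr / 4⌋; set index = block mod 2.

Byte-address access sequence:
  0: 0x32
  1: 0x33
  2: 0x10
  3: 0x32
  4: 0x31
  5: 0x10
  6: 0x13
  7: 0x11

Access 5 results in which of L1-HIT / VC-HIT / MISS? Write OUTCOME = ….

OUTCOME = VC-HIT

  [0] addr=0x32 blk=12 s=0: MISS | VC []
  [1] addr=0x33 blk=12 s=0: L1-HIT | VC []
  [2] addr=0x10 blk=4 s=0: MISS | VC [12]
  [3] addr=0x32 blk=12 s=0: VC-HIT | VC [4]
  [4] addr=0x31 blk=12 s=0: L1-HIT | VC [4]
  [5] addr=0x10 blk=4 s=0: VC-HIT | VC [12]
  [6] addr=0x13 blk=4 s=0: L1-HIT | VC [12]
  [7] addr=0x11 blk=4 s=0: L1-HIT | VC [12]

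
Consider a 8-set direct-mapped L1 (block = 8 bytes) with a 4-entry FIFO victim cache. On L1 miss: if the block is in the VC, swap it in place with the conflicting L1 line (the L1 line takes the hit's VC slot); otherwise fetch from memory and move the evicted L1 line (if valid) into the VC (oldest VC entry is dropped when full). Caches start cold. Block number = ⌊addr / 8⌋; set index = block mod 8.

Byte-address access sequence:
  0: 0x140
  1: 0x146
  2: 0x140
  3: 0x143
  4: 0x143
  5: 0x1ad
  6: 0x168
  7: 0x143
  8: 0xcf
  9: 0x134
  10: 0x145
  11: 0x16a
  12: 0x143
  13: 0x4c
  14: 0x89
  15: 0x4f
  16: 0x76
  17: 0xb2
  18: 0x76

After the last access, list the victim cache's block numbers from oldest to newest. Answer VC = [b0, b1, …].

0: 0x140 (blk 40, set 0) → MISS  vc=[]
1: 0x146 (blk 40, set 0) → L1-HIT  vc=[]
2: 0x140 (blk 40, set 0) → L1-HIT  vc=[]
3: 0x143 (blk 40, set 0) → L1-HIT  vc=[]
4: 0x143 (blk 40, set 0) → L1-HIT  vc=[]
5: 0x1ad (blk 53, set 5) → MISS  vc=[]
6: 0x168 (blk 45, set 5) → MISS  vc=[53]
7: 0x143 (blk 40, set 0) → L1-HIT  vc=[53]
8: 0xcf (blk 25, set 1) → MISS  vc=[53]
9: 0x134 (blk 38, set 6) → MISS  vc=[53]
10: 0x145 (blk 40, set 0) → L1-HIT  vc=[53]
11: 0x16a (blk 45, set 5) → L1-HIT  vc=[53]
12: 0x143 (blk 40, set 0) → L1-HIT  vc=[53]
13: 0x4c (blk 9, set 1) → MISS  vc=[53, 25]
14: 0x89 (blk 17, set 1) → MISS  vc=[53, 25, 9]
15: 0x4f (blk 9, set 1) → VC-HIT  vc=[53, 25, 17]
16: 0x76 (blk 14, set 6) → MISS  vc=[53, 25, 17, 38]
17: 0xb2 (blk 22, set 6) → MISS  vc=[25, 17, 38, 14]
18: 0x76 (blk 14, set 6) → VC-HIT  vc=[25, 17, 38, 22]

VC = [25, 17, 38, 22]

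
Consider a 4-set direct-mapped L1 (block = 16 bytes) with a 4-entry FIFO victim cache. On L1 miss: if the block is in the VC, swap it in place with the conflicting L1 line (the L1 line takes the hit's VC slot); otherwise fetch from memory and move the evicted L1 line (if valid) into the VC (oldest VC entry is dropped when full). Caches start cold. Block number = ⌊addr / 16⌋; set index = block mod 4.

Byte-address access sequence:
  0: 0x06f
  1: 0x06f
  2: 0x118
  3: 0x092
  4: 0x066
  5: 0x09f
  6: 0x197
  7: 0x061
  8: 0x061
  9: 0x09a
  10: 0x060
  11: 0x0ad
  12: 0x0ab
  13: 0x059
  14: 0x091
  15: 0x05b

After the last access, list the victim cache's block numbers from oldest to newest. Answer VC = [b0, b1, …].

VC = [17, 25, 6, 9]

0: 0x6f (blk 6, set 2) → MISS  vc=[]
1: 0x6f (blk 6, set 2) → L1-HIT  vc=[]
2: 0x118 (blk 17, set 1) → MISS  vc=[]
3: 0x92 (blk 9, set 1) → MISS  vc=[17]
4: 0x66 (blk 6, set 2) → L1-HIT  vc=[17]
5: 0x9f (blk 9, set 1) → L1-HIT  vc=[17]
6: 0x197 (blk 25, set 1) → MISS  vc=[17, 9]
7: 0x61 (blk 6, set 2) → L1-HIT  vc=[17, 9]
8: 0x61 (blk 6, set 2) → L1-HIT  vc=[17, 9]
9: 0x9a (blk 9, set 1) → VC-HIT  vc=[17, 25]
10: 0x60 (blk 6, set 2) → L1-HIT  vc=[17, 25]
11: 0xad (blk 10, set 2) → MISS  vc=[17, 25, 6]
12: 0xab (blk 10, set 2) → L1-HIT  vc=[17, 25, 6]
13: 0x59 (blk 5, set 1) → MISS  vc=[17, 25, 6, 9]
14: 0x91 (blk 9, set 1) → VC-HIT  vc=[17, 25, 6, 5]
15: 0x5b (blk 5, set 1) → VC-HIT  vc=[17, 25, 6, 9]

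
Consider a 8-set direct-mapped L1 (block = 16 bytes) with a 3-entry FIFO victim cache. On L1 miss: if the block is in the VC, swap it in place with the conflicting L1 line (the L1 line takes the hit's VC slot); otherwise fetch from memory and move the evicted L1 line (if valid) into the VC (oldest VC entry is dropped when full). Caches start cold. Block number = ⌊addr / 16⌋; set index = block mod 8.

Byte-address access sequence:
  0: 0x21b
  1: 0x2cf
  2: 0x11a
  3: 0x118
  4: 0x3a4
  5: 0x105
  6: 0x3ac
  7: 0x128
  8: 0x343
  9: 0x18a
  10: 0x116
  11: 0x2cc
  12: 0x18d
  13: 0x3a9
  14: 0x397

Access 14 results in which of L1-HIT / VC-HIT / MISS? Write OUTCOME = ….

OUTCOME = MISS

#0 0x21b→b33/s1 MISS; vc=[]
#1 0x2cf→b44/s4 MISS; vc=[]
#2 0x11a→b17/s1 MISS; vc=[33]
#3 0x118→b17/s1 L1-HIT; vc=[33]
#4 0x3a4→b58/s2 MISS; vc=[33]
#5 0x105→b16/s0 MISS; vc=[33]
#6 0x3ac→b58/s2 L1-HIT; vc=[33]
#7 0x128→b18/s2 MISS; vc=[33,58]
#8 0x343→b52/s4 MISS; vc=[33,58,44]
#9 0x18a→b24/s0 MISS; vc=[58,44,16]
#10 0x116→b17/s1 L1-HIT; vc=[58,44,16]
#11 0x2cc→b44/s4 VC-HIT; vc=[58,52,16]
#12 0x18d→b24/s0 L1-HIT; vc=[58,52,16]
#13 0x3a9→b58/s2 VC-HIT; vc=[18,52,16]
#14 0x397→b57/s1 MISS; vc=[52,16,17]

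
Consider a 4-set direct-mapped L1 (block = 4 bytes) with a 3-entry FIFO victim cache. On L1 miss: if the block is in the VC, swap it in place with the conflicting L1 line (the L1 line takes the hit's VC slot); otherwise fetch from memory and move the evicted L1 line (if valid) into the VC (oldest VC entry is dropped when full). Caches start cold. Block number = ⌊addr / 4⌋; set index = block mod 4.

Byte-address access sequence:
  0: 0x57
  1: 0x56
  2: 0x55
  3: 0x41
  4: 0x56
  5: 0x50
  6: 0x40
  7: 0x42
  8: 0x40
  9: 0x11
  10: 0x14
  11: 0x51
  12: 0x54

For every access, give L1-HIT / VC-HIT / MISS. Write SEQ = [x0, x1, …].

SEQ = [MISS, L1-HIT, L1-HIT, MISS, L1-HIT, MISS, VC-HIT, L1-HIT, L1-HIT, MISS, MISS, VC-HIT, VC-HIT]

0: 0x57 (blk 21, set 1) → MISS  vc=[]
1: 0x56 (blk 21, set 1) → L1-HIT  vc=[]
2: 0x55 (blk 21, set 1) → L1-HIT  vc=[]
3: 0x41 (blk 16, set 0) → MISS  vc=[]
4: 0x56 (blk 21, set 1) → L1-HIT  vc=[]
5: 0x50 (blk 20, set 0) → MISS  vc=[16]
6: 0x40 (blk 16, set 0) → VC-HIT  vc=[20]
7: 0x42 (blk 16, set 0) → L1-HIT  vc=[20]
8: 0x40 (blk 16, set 0) → L1-HIT  vc=[20]
9: 0x11 (blk 4, set 0) → MISS  vc=[20, 16]
10: 0x14 (blk 5, set 1) → MISS  vc=[20, 16, 21]
11: 0x51 (blk 20, set 0) → VC-HIT  vc=[4, 16, 21]
12: 0x54 (blk 21, set 1) → VC-HIT  vc=[4, 16, 5]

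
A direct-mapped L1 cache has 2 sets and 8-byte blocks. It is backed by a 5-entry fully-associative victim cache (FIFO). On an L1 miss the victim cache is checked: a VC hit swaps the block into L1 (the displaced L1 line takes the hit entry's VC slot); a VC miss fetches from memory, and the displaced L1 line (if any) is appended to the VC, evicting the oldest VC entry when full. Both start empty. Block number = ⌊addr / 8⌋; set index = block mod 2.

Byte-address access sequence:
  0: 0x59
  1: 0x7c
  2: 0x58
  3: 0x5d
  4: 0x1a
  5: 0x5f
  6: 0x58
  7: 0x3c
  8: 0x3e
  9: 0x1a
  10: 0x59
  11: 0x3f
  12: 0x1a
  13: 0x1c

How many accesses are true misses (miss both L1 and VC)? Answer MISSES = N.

#0 0x59→b11/s1 MISS; vc=[]
#1 0x7c→b15/s1 MISS; vc=[11]
#2 0x58→b11/s1 VC-HIT; vc=[15]
#3 0x5d→b11/s1 L1-HIT; vc=[15]
#4 0x1a→b3/s1 MISS; vc=[15,11]
#5 0x5f→b11/s1 VC-HIT; vc=[15,3]
#6 0x58→b11/s1 L1-HIT; vc=[15,3]
#7 0x3c→b7/s1 MISS; vc=[15,3,11]
#8 0x3e→b7/s1 L1-HIT; vc=[15,3,11]
#9 0x1a→b3/s1 VC-HIT; vc=[15,7,11]
#10 0x59→b11/s1 VC-HIT; vc=[15,7,3]
#11 0x3f→b7/s1 VC-HIT; vc=[15,11,3]
#12 0x1a→b3/s1 VC-HIT; vc=[15,11,7]
#13 0x1c→b3/s1 L1-HIT; vc=[15,11,7]

MISSES = 4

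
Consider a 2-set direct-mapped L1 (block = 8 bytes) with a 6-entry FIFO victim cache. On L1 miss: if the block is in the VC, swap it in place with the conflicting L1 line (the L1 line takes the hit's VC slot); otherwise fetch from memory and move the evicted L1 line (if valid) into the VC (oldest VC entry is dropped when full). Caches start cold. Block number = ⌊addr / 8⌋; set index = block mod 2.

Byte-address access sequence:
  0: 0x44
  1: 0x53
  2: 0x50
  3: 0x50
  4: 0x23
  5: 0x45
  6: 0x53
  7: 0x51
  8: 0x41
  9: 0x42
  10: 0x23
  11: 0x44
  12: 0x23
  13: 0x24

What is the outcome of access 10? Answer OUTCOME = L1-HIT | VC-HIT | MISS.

OUTCOME = VC-HIT

0: 0x44 (blk 8, set 0) → MISS  vc=[]
1: 0x53 (blk 10, set 0) → MISS  vc=[8]
2: 0x50 (blk 10, set 0) → L1-HIT  vc=[8]
3: 0x50 (blk 10, set 0) → L1-HIT  vc=[8]
4: 0x23 (blk 4, set 0) → MISS  vc=[8, 10]
5: 0x45 (blk 8, set 0) → VC-HIT  vc=[4, 10]
6: 0x53 (blk 10, set 0) → VC-HIT  vc=[4, 8]
7: 0x51 (blk 10, set 0) → L1-HIT  vc=[4, 8]
8: 0x41 (blk 8, set 0) → VC-HIT  vc=[4, 10]
9: 0x42 (blk 8, set 0) → L1-HIT  vc=[4, 10]
10: 0x23 (blk 4, set 0) → VC-HIT  vc=[8, 10]
11: 0x44 (blk 8, set 0) → VC-HIT  vc=[4, 10]
12: 0x23 (blk 4, set 0) → VC-HIT  vc=[8, 10]
13: 0x24 (blk 4, set 0) → L1-HIT  vc=[8, 10]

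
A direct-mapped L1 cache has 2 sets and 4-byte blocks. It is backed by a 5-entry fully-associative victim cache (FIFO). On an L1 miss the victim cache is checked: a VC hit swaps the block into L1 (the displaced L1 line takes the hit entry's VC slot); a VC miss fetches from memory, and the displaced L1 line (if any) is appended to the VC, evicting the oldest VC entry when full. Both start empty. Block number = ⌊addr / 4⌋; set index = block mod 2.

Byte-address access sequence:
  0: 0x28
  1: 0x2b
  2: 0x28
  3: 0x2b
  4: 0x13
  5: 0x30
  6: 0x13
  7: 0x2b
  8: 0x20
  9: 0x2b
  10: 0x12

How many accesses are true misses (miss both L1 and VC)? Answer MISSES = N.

MISSES = 4

  [0] addr=0x28 blk=10 s=0: MISS | VC []
  [1] addr=0x2b blk=10 s=0: L1-HIT | VC []
  [2] addr=0x28 blk=10 s=0: L1-HIT | VC []
  [3] addr=0x2b blk=10 s=0: L1-HIT | VC []
  [4] addr=0x13 blk=4 s=0: MISS | VC [10]
  [5] addr=0x30 blk=12 s=0: MISS | VC [10, 4]
  [6] addr=0x13 blk=4 s=0: VC-HIT | VC [10, 12]
  [7] addr=0x2b blk=10 s=0: VC-HIT | VC [4, 12]
  [8] addr=0x20 blk=8 s=0: MISS | VC [4, 12, 10]
  [9] addr=0x2b blk=10 s=0: VC-HIT | VC [4, 12, 8]
  [10] addr=0x12 blk=4 s=0: VC-HIT | VC [10, 12, 8]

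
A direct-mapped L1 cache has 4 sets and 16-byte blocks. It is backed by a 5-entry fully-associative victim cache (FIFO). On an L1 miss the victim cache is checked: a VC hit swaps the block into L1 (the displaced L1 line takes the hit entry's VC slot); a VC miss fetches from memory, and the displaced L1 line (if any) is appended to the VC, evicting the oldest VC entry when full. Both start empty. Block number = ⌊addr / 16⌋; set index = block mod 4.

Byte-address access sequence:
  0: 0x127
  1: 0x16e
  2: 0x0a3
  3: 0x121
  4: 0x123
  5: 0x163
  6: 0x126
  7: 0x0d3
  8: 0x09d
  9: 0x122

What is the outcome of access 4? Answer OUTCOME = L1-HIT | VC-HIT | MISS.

OUTCOME = L1-HIT

#0 0x127→b18/s2 MISS; vc=[]
#1 0x16e→b22/s2 MISS; vc=[18]
#2 0xa3→b10/s2 MISS; vc=[18,22]
#3 0x121→b18/s2 VC-HIT; vc=[10,22]
#4 0x123→b18/s2 L1-HIT; vc=[10,22]
#5 0x163→b22/s2 VC-HIT; vc=[10,18]
#6 0x126→b18/s2 VC-HIT; vc=[10,22]
#7 0xd3→b13/s1 MISS; vc=[10,22]
#8 0x9d→b9/s1 MISS; vc=[10,22,13]
#9 0x122→b18/s2 L1-HIT; vc=[10,22,13]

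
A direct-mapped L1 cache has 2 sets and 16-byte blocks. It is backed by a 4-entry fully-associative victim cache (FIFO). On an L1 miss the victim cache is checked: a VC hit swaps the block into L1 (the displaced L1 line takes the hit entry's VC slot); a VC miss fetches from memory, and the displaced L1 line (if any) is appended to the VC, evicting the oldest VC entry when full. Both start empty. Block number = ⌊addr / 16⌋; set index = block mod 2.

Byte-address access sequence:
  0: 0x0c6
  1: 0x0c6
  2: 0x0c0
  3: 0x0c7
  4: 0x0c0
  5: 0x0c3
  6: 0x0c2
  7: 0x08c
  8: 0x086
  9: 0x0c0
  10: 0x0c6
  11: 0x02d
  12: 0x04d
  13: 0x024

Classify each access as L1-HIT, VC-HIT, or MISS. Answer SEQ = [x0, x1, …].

#0 0xc6→b12/s0 MISS; vc=[]
#1 0xc6→b12/s0 L1-HIT; vc=[]
#2 0xc0→b12/s0 L1-HIT; vc=[]
#3 0xc7→b12/s0 L1-HIT; vc=[]
#4 0xc0→b12/s0 L1-HIT; vc=[]
#5 0xc3→b12/s0 L1-HIT; vc=[]
#6 0xc2→b12/s0 L1-HIT; vc=[]
#7 0x8c→b8/s0 MISS; vc=[12]
#8 0x86→b8/s0 L1-HIT; vc=[12]
#9 0xc0→b12/s0 VC-HIT; vc=[8]
#10 0xc6→b12/s0 L1-HIT; vc=[8]
#11 0x2d→b2/s0 MISS; vc=[8,12]
#12 0x4d→b4/s0 MISS; vc=[8,12,2]
#13 0x24→b2/s0 VC-HIT; vc=[8,12,4]

SEQ = [MISS, L1-HIT, L1-HIT, L1-HIT, L1-HIT, L1-HIT, L1-HIT, MISS, L1-HIT, VC-HIT, L1-HIT, MISS, MISS, VC-HIT]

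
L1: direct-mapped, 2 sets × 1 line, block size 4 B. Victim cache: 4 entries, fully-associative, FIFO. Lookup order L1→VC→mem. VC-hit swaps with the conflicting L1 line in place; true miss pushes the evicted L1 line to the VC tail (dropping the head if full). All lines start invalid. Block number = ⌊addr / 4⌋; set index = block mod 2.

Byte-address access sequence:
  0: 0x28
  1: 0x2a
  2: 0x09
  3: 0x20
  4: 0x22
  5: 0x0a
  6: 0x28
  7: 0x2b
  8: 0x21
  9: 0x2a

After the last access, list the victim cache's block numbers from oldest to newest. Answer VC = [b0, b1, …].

VC = [2, 8]

0: 0x28 (blk 10, set 0) → MISS  vc=[]
1: 0x2a (blk 10, set 0) → L1-HIT  vc=[]
2: 0x9 (blk 2, set 0) → MISS  vc=[10]
3: 0x20 (blk 8, set 0) → MISS  vc=[10, 2]
4: 0x22 (blk 8, set 0) → L1-HIT  vc=[10, 2]
5: 0xa (blk 2, set 0) → VC-HIT  vc=[10, 8]
6: 0x28 (blk 10, set 0) → VC-HIT  vc=[2, 8]
7: 0x2b (blk 10, set 0) → L1-HIT  vc=[2, 8]
8: 0x21 (blk 8, set 0) → VC-HIT  vc=[2, 10]
9: 0x2a (blk 10, set 0) → VC-HIT  vc=[2, 8]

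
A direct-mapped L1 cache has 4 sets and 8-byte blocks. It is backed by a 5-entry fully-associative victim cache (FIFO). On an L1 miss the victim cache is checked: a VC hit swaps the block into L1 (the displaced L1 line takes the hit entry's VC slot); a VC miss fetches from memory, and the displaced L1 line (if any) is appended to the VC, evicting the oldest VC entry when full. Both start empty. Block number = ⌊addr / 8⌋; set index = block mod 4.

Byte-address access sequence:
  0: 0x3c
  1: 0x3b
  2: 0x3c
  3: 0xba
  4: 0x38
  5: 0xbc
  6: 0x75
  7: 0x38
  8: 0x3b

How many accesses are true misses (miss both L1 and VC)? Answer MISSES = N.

  [0] addr=0x3c blk=7 s=3: MISS | VC []
  [1] addr=0x3b blk=7 s=3: L1-HIT | VC []
  [2] addr=0x3c blk=7 s=3: L1-HIT | VC []
  [3] addr=0xba blk=23 s=3: MISS | VC [7]
  [4] addr=0x38 blk=7 s=3: VC-HIT | VC [23]
  [5] addr=0xbc blk=23 s=3: VC-HIT | VC [7]
  [6] addr=0x75 blk=14 s=2: MISS | VC [7]
  [7] addr=0x38 blk=7 s=3: VC-HIT | VC [23]
  [8] addr=0x3b blk=7 s=3: L1-HIT | VC [23]

MISSES = 3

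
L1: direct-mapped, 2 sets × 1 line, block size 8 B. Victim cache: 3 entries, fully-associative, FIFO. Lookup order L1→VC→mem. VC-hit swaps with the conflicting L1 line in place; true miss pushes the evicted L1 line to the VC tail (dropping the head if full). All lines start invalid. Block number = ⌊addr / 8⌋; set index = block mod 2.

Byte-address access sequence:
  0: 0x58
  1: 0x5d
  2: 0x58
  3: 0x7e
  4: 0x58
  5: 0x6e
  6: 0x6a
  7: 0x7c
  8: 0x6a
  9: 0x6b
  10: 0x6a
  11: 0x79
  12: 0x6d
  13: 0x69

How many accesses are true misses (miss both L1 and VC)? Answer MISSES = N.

0: 0x58 (blk 11, set 1) → MISS  vc=[]
1: 0x5d (blk 11, set 1) → L1-HIT  vc=[]
2: 0x58 (blk 11, set 1) → L1-HIT  vc=[]
3: 0x7e (blk 15, set 1) → MISS  vc=[11]
4: 0x58 (blk 11, set 1) → VC-HIT  vc=[15]
5: 0x6e (blk 13, set 1) → MISS  vc=[15, 11]
6: 0x6a (blk 13, set 1) → L1-HIT  vc=[15, 11]
7: 0x7c (blk 15, set 1) → VC-HIT  vc=[13, 11]
8: 0x6a (blk 13, set 1) → VC-HIT  vc=[15, 11]
9: 0x6b (blk 13, set 1) → L1-HIT  vc=[15, 11]
10: 0x6a (blk 13, set 1) → L1-HIT  vc=[15, 11]
11: 0x79 (blk 15, set 1) → VC-HIT  vc=[13, 11]
12: 0x6d (blk 13, set 1) → VC-HIT  vc=[15, 11]
13: 0x69 (blk 13, set 1) → L1-HIT  vc=[15, 11]

MISSES = 3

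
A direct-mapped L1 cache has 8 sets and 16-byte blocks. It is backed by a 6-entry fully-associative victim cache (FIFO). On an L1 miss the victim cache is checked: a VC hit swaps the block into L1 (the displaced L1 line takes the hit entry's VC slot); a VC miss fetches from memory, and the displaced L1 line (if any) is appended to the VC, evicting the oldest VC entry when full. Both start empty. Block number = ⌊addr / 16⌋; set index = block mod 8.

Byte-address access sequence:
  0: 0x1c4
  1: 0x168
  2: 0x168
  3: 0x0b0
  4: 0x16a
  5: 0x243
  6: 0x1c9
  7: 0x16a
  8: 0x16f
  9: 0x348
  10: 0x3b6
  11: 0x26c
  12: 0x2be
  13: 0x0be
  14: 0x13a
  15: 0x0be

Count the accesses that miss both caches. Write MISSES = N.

MISSES = 9

0: 0x1c4 (blk 28, set 4) → MISS  vc=[]
1: 0x168 (blk 22, set 6) → MISS  vc=[]
2: 0x168 (blk 22, set 6) → L1-HIT  vc=[]
3: 0xb0 (blk 11, set 3) → MISS  vc=[]
4: 0x16a (blk 22, set 6) → L1-HIT  vc=[]
5: 0x243 (blk 36, set 4) → MISS  vc=[28]
6: 0x1c9 (blk 28, set 4) → VC-HIT  vc=[36]
7: 0x16a (blk 22, set 6) → L1-HIT  vc=[36]
8: 0x16f (blk 22, set 6) → L1-HIT  vc=[36]
9: 0x348 (blk 52, set 4) → MISS  vc=[36, 28]
10: 0x3b6 (blk 59, set 3) → MISS  vc=[36, 28, 11]
11: 0x26c (blk 38, set 6) → MISS  vc=[36, 28, 11, 22]
12: 0x2be (blk 43, set 3) → MISS  vc=[36, 28, 11, 22, 59]
13: 0xbe (blk 11, set 3) → VC-HIT  vc=[36, 28, 43, 22, 59]
14: 0x13a (blk 19, set 3) → MISS  vc=[36, 28, 43, 22, 59, 11]
15: 0xbe (blk 11, set 3) → VC-HIT  vc=[36, 28, 43, 22, 59, 19]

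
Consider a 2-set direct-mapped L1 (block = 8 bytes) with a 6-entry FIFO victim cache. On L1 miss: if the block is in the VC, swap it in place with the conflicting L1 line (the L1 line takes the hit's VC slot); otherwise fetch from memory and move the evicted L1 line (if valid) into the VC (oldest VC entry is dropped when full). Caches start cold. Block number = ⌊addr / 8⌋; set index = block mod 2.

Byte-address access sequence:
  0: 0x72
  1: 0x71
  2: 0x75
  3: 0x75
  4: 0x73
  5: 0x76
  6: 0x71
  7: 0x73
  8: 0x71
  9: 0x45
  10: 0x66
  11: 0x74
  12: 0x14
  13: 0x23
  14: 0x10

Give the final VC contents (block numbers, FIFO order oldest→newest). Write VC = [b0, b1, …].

0: 0x72 (blk 14, set 0) → MISS  vc=[]
1: 0x71 (blk 14, set 0) → L1-HIT  vc=[]
2: 0x75 (blk 14, set 0) → L1-HIT  vc=[]
3: 0x75 (blk 14, set 0) → L1-HIT  vc=[]
4: 0x73 (blk 14, set 0) → L1-HIT  vc=[]
5: 0x76 (blk 14, set 0) → L1-HIT  vc=[]
6: 0x71 (blk 14, set 0) → L1-HIT  vc=[]
7: 0x73 (blk 14, set 0) → L1-HIT  vc=[]
8: 0x71 (blk 14, set 0) → L1-HIT  vc=[]
9: 0x45 (blk 8, set 0) → MISS  vc=[14]
10: 0x66 (blk 12, set 0) → MISS  vc=[14, 8]
11: 0x74 (blk 14, set 0) → VC-HIT  vc=[12, 8]
12: 0x14 (blk 2, set 0) → MISS  vc=[12, 8, 14]
13: 0x23 (blk 4, set 0) → MISS  vc=[12, 8, 14, 2]
14: 0x10 (blk 2, set 0) → VC-HIT  vc=[12, 8, 14, 4]

VC = [12, 8, 14, 4]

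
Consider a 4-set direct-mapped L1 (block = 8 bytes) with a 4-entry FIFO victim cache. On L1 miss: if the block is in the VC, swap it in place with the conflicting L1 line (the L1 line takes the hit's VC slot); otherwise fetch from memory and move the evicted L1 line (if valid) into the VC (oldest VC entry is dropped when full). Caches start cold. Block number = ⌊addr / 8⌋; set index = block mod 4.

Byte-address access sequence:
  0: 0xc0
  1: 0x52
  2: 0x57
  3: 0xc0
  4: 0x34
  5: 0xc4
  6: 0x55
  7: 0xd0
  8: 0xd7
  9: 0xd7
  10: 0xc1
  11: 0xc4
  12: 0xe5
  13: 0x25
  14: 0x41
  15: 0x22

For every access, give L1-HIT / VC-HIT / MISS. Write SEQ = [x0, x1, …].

SEQ = [MISS, MISS, L1-HIT, L1-HIT, MISS, L1-HIT, VC-HIT, MISS, L1-HIT, L1-HIT, L1-HIT, L1-HIT, MISS, MISS, MISS, VC-HIT]

#0 0xc0→b24/s0 MISS; vc=[]
#1 0x52→b10/s2 MISS; vc=[]
#2 0x57→b10/s2 L1-HIT; vc=[]
#3 0xc0→b24/s0 L1-HIT; vc=[]
#4 0x34→b6/s2 MISS; vc=[10]
#5 0xc4→b24/s0 L1-HIT; vc=[10]
#6 0x55→b10/s2 VC-HIT; vc=[6]
#7 0xd0→b26/s2 MISS; vc=[6,10]
#8 0xd7→b26/s2 L1-HIT; vc=[6,10]
#9 0xd7→b26/s2 L1-HIT; vc=[6,10]
#10 0xc1→b24/s0 L1-HIT; vc=[6,10]
#11 0xc4→b24/s0 L1-HIT; vc=[6,10]
#12 0xe5→b28/s0 MISS; vc=[6,10,24]
#13 0x25→b4/s0 MISS; vc=[6,10,24,28]
#14 0x41→b8/s0 MISS; vc=[10,24,28,4]
#15 0x22→b4/s0 VC-HIT; vc=[10,24,28,8]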